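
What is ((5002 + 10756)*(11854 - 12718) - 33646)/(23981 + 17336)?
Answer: -13648558/41317 ≈ -330.34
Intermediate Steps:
((5002 + 10756)*(11854 - 12718) - 33646)/(23981 + 17336) = (15758*(-864) - 33646)/41317 = (-13614912 - 33646)*(1/41317) = -13648558*1/41317 = -13648558/41317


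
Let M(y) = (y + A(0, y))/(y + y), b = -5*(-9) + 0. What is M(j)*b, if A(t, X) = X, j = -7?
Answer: 45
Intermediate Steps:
b = 45 (b = 45 + 0 = 45)
M(y) = 1 (M(y) = (y + y)/(y + y) = (2*y)/((2*y)) = (2*y)*(1/(2*y)) = 1)
M(j)*b = 1*45 = 45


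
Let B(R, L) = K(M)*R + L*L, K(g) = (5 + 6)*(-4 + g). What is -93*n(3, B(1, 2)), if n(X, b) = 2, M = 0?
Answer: -186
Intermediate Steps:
K(g) = -44 + 11*g (K(g) = 11*(-4 + g) = -44 + 11*g)
B(R, L) = L² - 44*R (B(R, L) = (-44 + 11*0)*R + L*L = (-44 + 0)*R + L² = -44*R + L² = L² - 44*R)
-93*n(3, B(1, 2)) = -93*2 = -186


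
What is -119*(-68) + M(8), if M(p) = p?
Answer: 8100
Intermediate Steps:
-119*(-68) + M(8) = -119*(-68) + 8 = 8092 + 8 = 8100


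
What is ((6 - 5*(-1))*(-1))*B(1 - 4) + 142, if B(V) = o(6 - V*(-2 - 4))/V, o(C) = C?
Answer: 98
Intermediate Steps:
B(V) = (6 + 6*V)/V (B(V) = (6 - V*(-2 - 4))/V = (6 - V*(-6))/V = (6 - (-6)*V)/V = (6 + 6*V)/V)
((6 - 5*(-1))*(-1))*B(1 - 4) + 142 = ((6 - 5*(-1))*(-1))*(6 + 6/(1 - 4)) + 142 = ((6 + 5)*(-1))*(6 + 6/(-3)) + 142 = (11*(-1))*(6 + 6*(-⅓)) + 142 = -11*(6 - 2) + 142 = -11*4 + 142 = -44 + 142 = 98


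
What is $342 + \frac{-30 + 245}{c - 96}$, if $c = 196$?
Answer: $\frac{6883}{20} \approx 344.15$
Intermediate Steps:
$342 + \frac{-30 + 245}{c - 96} = 342 + \frac{-30 + 245}{196 - 96} = 342 + \frac{215}{100} = 342 + 215 \cdot \frac{1}{100} = 342 + \frac{43}{20} = \frac{6883}{20}$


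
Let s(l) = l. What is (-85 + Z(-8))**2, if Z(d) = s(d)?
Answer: 8649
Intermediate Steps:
Z(d) = d
(-85 + Z(-8))**2 = (-85 - 8)**2 = (-93)**2 = 8649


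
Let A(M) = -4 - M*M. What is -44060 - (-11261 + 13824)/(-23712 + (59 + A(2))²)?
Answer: -930148097/21111 ≈ -44060.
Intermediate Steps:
A(M) = -4 - M²
-44060 - (-11261 + 13824)/(-23712 + (59 + A(2))²) = -44060 - (-11261 + 13824)/(-23712 + (59 + (-4 - 1*2²))²) = -44060 - 2563/(-23712 + (59 + (-4 - 1*4))²) = -44060 - 2563/(-23712 + (59 + (-4 - 4))²) = -44060 - 2563/(-23712 + (59 - 8)²) = -44060 - 2563/(-23712 + 51²) = -44060 - 2563/(-23712 + 2601) = -44060 - 2563/(-21111) = -44060 - 2563*(-1)/21111 = -44060 - 1*(-2563/21111) = -44060 + 2563/21111 = -930148097/21111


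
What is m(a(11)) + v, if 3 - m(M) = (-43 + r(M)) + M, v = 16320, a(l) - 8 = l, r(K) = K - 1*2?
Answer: 16330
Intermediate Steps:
r(K) = -2 + K (r(K) = K - 2 = -2 + K)
a(l) = 8 + l
m(M) = 48 - 2*M (m(M) = 3 - ((-43 + (-2 + M)) + M) = 3 - ((-45 + M) + M) = 3 - (-45 + 2*M) = 3 + (45 - 2*M) = 48 - 2*M)
m(a(11)) + v = (48 - 2*(8 + 11)) + 16320 = (48 - 2*19) + 16320 = (48 - 38) + 16320 = 10 + 16320 = 16330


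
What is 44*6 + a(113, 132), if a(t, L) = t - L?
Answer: 245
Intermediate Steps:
44*6 + a(113, 132) = 44*6 + (113 - 1*132) = 264 + (113 - 132) = 264 - 19 = 245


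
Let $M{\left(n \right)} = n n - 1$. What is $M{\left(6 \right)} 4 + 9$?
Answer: $149$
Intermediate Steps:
$M{\left(n \right)} = -1 + n^{2}$ ($M{\left(n \right)} = n^{2} - 1 = -1 + n^{2}$)
$M{\left(6 \right)} 4 + 9 = \left(-1 + 6^{2}\right) 4 + 9 = \left(-1 + 36\right) 4 + 9 = 35 \cdot 4 + 9 = 140 + 9 = 149$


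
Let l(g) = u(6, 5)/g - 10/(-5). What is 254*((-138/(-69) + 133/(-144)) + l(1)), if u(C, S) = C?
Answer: 165989/72 ≈ 2305.4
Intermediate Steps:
l(g) = 2 + 6/g (l(g) = 6/g - 10/(-5) = 6/g - 10*(-⅕) = 6/g + 2 = 2 + 6/g)
254*((-138/(-69) + 133/(-144)) + l(1)) = 254*((-138/(-69) + 133/(-144)) + (2 + 6/1)) = 254*((-138*(-1/69) + 133*(-1/144)) + (2 + 6*1)) = 254*((2 - 133/144) + (2 + 6)) = 254*(155/144 + 8) = 254*(1307/144) = 165989/72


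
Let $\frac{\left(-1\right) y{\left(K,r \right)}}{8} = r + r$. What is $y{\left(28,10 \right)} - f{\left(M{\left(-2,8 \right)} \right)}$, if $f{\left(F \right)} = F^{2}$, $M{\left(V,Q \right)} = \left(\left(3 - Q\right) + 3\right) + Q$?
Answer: $-196$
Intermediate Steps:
$y{\left(K,r \right)} = - 16 r$ ($y{\left(K,r \right)} = - 8 \left(r + r\right) = - 8 \cdot 2 r = - 16 r$)
$M{\left(V,Q \right)} = 6$ ($M{\left(V,Q \right)} = \left(6 - Q\right) + Q = 6$)
$y{\left(28,10 \right)} - f{\left(M{\left(-2,8 \right)} \right)} = \left(-16\right) 10 - 6^{2} = -160 - 36 = -196$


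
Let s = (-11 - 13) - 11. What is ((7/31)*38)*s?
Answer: -9310/31 ≈ -300.32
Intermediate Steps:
s = -35 (s = -24 - 11 = -35)
((7/31)*38)*s = ((7/31)*38)*(-35) = (266/31)*(-35) = -9310/31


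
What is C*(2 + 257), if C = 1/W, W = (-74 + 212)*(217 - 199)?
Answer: 259/2484 ≈ 0.10427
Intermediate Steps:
W = 2484 (W = 138*18 = 2484)
C = 1/2484 ≈ 0.00040258
C*(2 + 257) = (2 + 257)/2484 = (1/2484)*259 = 259/2484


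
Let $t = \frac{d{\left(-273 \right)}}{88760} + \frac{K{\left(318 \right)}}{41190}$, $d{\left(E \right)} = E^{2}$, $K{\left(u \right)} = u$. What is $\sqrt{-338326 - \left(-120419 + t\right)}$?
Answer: $\frac{i \sqrt{16511725526747337790}}{8704820} \approx 466.81 i$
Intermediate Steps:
$t = \frac{14752739}{17409640}$ ($t = \frac{\left(-273\right)^{2}}{88760} + \frac{318}{41190} = 74529 \cdot \frac{1}{88760} + 318 \cdot \frac{1}{41190} = \frac{10647}{12680} + \frac{53}{6865} = \frac{14752739}{17409640} \approx 0.84739$)
$\sqrt{-338326 - \left(-120419 + t\right)} = \sqrt{-338326 + \left(120419 - \frac{14752739}{17409640}\right)} = \sqrt{-338326 + \frac{2096436686421}{17409640}} = \sqrt{- \frac{3793697176219}{17409640}} = \frac{i \sqrt{16511725526747337790}}{8704820}$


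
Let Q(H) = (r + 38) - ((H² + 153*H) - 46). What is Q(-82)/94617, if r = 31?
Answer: 1979/31539 ≈ 0.062748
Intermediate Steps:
Q(H) = 115 - H² - 153*H (Q(H) = (31 + 38) - ((H² + 153*H) - 46) = 69 - (-46 + H² + 153*H) = 69 + (46 - H² - 153*H) = 115 - H² - 153*H)
Q(-82)/94617 = (115 - 1*(-82)² - 153*(-82))/94617 = (115 - 1*6724 + 12546)*(1/94617) = (115 - 6724 + 12546)*(1/94617) = 5937*(1/94617) = 1979/31539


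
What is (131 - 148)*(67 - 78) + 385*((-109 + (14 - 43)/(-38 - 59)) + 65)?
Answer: -1613876/97 ≈ -16638.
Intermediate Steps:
(131 - 148)*(67 - 78) + 385*((-109 + (14 - 43)/(-38 - 59)) + 65) = -17*(-11) + 385*((-109 - 29/(-97)) + 65) = 187 + 385*((-109 - 29*(-1/97)) + 65) = 187 + 385*((-109 + 29/97) + 65) = 187 + 385*(-10544/97 + 65) = 187 + 385*(-4239/97) = 187 - 1632015/97 = -1613876/97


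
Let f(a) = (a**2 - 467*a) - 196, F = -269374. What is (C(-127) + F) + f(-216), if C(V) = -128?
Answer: -122170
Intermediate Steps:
f(a) = -196 + a**2 - 467*a
(C(-127) + F) + f(-216) = (-128 - 269374) + (-196 + (-216)**2 - 467*(-216)) = -269502 + (-196 + 46656 + 100872) = -269502 + 147332 = -122170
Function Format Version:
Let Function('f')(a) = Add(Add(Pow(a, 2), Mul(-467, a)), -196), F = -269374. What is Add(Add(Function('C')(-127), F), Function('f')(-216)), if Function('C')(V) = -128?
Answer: -122170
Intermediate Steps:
Function('f')(a) = Add(-196, Pow(a, 2), Mul(-467, a))
Add(Add(Function('C')(-127), F), Function('f')(-216)) = Add(Add(-128, -269374), Add(-196, Pow(-216, 2), Mul(-467, -216))) = Add(-269502, Add(-196, 46656, 100872)) = Add(-269502, 147332) = -122170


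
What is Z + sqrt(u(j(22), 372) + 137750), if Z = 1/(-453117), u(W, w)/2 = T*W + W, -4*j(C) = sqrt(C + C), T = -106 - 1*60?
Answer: -1/453117 + sqrt(137750 + 165*sqrt(11)) ≈ 371.88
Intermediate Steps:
T = -166 (T = -106 - 60 = -166)
j(C) = -sqrt(2)*sqrt(C)/4 (j(C) = -sqrt(C + C)/4 = -sqrt(2)*sqrt(C)/4)
u(W, w) = -330*W (u(W, w) = 2*(-166*W + W) = 2*(-165*W) = -330*W)
Z = -1/453117 ≈ -2.2069e-6
Z + sqrt(u(j(22), 372) + 137750) = -1/453117 + sqrt(-(-165)*sqrt(2)*sqrt(22)/2 + 137750) = -1/453117 + sqrt(-(-165)*sqrt(11) + 137750) = -1/453117 + sqrt(165*sqrt(11) + 137750) = -1/453117 + sqrt(137750 + 165*sqrt(11))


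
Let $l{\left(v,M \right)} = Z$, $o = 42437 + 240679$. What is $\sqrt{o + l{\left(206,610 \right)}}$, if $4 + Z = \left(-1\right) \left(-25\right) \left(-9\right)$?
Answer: $\sqrt{282887} \approx 531.87$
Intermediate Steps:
$Z = -229$ ($Z = -4 + \left(-1\right) \left(-25\right) \left(-9\right) = -4 + 25 \left(-9\right) = -4 - 225 = -229$)
$o = 283116$
$l{\left(v,M \right)} = -229$
$\sqrt{o + l{\left(206,610 \right)}} = \sqrt{283116 - 229} = \sqrt{282887}$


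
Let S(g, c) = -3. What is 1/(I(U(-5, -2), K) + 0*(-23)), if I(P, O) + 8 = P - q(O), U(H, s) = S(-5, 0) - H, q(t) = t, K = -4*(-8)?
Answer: -1/38 ≈ -0.026316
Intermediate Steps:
K = 32
U(H, s) = -3 - H
I(P, O) = -8 + P - O (I(P, O) = -8 + (P - O) = -8 + P - O)
1/(I(U(-5, -2), K) + 0*(-23)) = 1/((-8 + (-3 - 1*(-5)) - 1*32) + 0*(-23)) = 1/((-8 + (-3 + 5) - 32) + 0) = 1/((-8 + 2 - 32) + 0) = 1/(-38 + 0) = 1/(-38) = -1/38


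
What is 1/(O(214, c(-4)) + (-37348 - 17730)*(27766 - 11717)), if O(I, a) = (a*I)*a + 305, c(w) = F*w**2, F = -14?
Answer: -1/873208853 ≈ -1.1452e-9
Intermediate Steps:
c(w) = -14*w**2
O(I, a) = 305 + I*a**2 (O(I, a) = (I*a)*a + 305 = I*a**2 + 305 = 305 + I*a**2)
1/(O(214, c(-4)) + (-37348 - 17730)*(27766 - 11717)) = 1/((305 + 214*(-14*(-4)**2)**2) + (-37348 - 17730)*(27766 - 11717)) = 1/((305 + 214*(-14*16)**2) - 55078*16049) = 1/((305 + 214*(-224)**2) - 883946822) = 1/((305 + 214*50176) - 883946822) = 1/((305 + 10737664) - 883946822) = 1/(10737969 - 883946822) = 1/(-873208853) = -1/873208853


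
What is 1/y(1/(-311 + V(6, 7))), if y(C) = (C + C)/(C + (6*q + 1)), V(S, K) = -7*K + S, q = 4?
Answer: -8849/2 ≈ -4424.5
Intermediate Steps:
V(S, K) = S - 7*K
y(C) = 2*C/(25 + C) (y(C) = (C + C)/(C + (6*4 + 1)) = (2*C)/(C + (24 + 1)) = (2*C)/(C + 25) = (2*C)/(25 + C) = 2*C/(25 + C))
1/y(1/(-311 + V(6, 7))) = 1/(2/((-311 + (6 - 7*7))*(25 + 1/(-311 + (6 - 7*7))))) = 1/(2/((-311 + (6 - 49))*(25 + 1/(-311 + (6 - 49))))) = 1/(2/((-311 - 43)*(25 + 1/(-311 - 43)))) = 1/(2/(-354*(25 + 1/(-354)))) = 1/(2*(-1/354)/(25 - 1/354)) = 1/(2*(-1/354)/(8849/354)) = 1/(2*(-1/354)*(354/8849)) = 1/(-2/8849) = -8849/2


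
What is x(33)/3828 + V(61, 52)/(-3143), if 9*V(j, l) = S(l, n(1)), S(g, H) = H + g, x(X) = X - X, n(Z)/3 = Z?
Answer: -55/28287 ≈ -0.0019444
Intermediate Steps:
n(Z) = 3*Z
x(X) = 0
V(j, l) = ⅓ + l/9 (V(j, l) = (3*1 + l)/9 = (3 + l)/9 = ⅓ + l/9)
x(33)/3828 + V(61, 52)/(-3143) = 0/3828 + (⅓ + (⅑)*52)/(-3143) = 0*(1/3828) + (⅓ + 52/9)*(-1/3143) = 0 + (55/9)*(-1/3143) = 0 - 55/28287 = -55/28287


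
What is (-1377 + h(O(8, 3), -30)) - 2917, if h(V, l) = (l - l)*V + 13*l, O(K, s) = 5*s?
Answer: -4684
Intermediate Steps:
h(V, l) = 13*l (h(V, l) = 0*V + 13*l = 0 + 13*l = 13*l)
(-1377 + h(O(8, 3), -30)) - 2917 = (-1377 + 13*(-30)) - 2917 = (-1377 - 390) - 2917 = -1767 - 2917 = -4684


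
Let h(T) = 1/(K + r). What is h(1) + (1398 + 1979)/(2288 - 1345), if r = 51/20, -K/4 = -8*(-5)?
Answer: 10615313/2969507 ≈ 3.5748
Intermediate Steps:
K = -160 (K = -(-32)*(-5) = -4*40 = -160)
r = 51/20 (r = 51*(1/20) = 51/20 ≈ 2.5500)
h(T) = -20/3149 (h(T) = 1/(-160 + 51/20) = 1/(-3149/20) = -20/3149)
h(1) + (1398 + 1979)/(2288 - 1345) = -20/3149 + (1398 + 1979)/(2288 - 1345) = -20/3149 + 3377/943 = 10615313/2969507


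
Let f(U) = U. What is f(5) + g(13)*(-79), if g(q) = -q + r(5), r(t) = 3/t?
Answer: 4923/5 ≈ 984.60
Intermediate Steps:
g(q) = ⅗ - q (g(q) = -q + 3/5 = -q + 3*(⅕) = -q + ⅗ = ⅗ - q)
f(5) + g(13)*(-79) = 5 + (⅗ - 1*13)*(-79) = 5 + (⅗ - 13)*(-79) = 5 - 62/5*(-79) = 5 + 4898/5 = 4923/5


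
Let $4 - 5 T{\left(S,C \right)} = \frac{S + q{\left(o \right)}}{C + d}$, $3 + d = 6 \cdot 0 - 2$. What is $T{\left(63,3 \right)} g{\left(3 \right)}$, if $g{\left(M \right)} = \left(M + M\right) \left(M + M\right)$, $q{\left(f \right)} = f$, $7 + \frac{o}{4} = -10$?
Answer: $\frac{54}{5} \approx 10.8$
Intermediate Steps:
$o = -68$ ($o = -28 + 4 \left(-10\right) = -28 - 40 = -68$)
$d = -5$ ($d = -3 + \left(6 \cdot 0 - 2\right) = -3 + \left(0 - 2\right) = -3 - 2 = -5$)
$g{\left(M \right)} = 4 M^{2}$ ($g{\left(M \right)} = 2 M 2 M = 4 M^{2}$)
$T{\left(S,C \right)} = \frac{4}{5} - \frac{-68 + S}{5 \left(-5 + C\right)}$ ($T{\left(S,C \right)} = \frac{4}{5} - \frac{\left(S - 68\right) \frac{1}{C - 5}}{5} = \frac{4}{5} - \frac{\left(-68 + S\right) \frac{1}{-5 + C}}{5} = \frac{4}{5} - \frac{\frac{1}{-5 + C} \left(-68 + S\right)}{5} = \frac{4}{5} - \frac{-68 + S}{5 \left(-5 + C\right)}$)
$T{\left(63,3 \right)} g{\left(3 \right)} = \frac{48 - 63 + 4 \cdot 3}{5 \left(-5 + 3\right)} 4 \cdot 3^{2} = \frac{48 - 63 + 12}{5 \left(-2\right)} 4 \cdot 9 = \frac{1}{5} \left(- \frac{1}{2}\right) \left(-3\right) 36 = \frac{3}{10} \cdot 36 = \frac{54}{5}$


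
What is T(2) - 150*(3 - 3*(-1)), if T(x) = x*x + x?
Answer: -894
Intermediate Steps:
T(x) = x + x² (T(x) = x² + x = x + x²)
T(2) - 150*(3 - 3*(-1)) = 2*(1 + 2) - 150*(3 - 3*(-1)) = 2*3 - 150*(3 + 3) = 6 - 150*6 = 6 - 900 = -894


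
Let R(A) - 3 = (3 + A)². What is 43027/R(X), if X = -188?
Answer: 43027/34228 ≈ 1.2571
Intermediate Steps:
R(A) = 3 + (3 + A)²
43027/R(X) = 43027/(3 + (3 - 188)²) = 43027/(3 + (-185)²) = 43027/(3 + 34225) = 43027/34228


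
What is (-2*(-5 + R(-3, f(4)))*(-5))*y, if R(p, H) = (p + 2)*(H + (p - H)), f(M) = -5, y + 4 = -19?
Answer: 460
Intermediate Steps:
y = -23 (y = -4 - 19 = -23)
R(p, H) = p*(2 + p) (R(p, H) = (2 + p)*p = p*(2 + p))
(-2*(-5 + R(-3, f(4)))*(-5))*y = -2*(-5 - 3*(2 - 3))*(-5)*(-23) = -2*(-5 - 3*(-1))*(-5)*(-23) = -2*(-5 + 3)*(-5)*(-23) = -(-4)*(-5)*(-23) = -2*10*(-23) = -20*(-23) = 460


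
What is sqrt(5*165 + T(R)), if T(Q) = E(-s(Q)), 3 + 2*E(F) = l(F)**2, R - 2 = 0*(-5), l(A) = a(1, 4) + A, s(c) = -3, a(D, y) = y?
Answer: 4*sqrt(53) ≈ 29.120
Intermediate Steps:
l(A) = 4 + A
R = 2 (R = 2 + 0*(-5) = 2 + 0 = 2)
E(F) = -3/2 + (4 + F)**2/2
T(Q) = 23 (T(Q) = -3/2 + (4 - 1*(-3))**2/2 = -3/2 + (4 + 3)**2/2 = -3/2 + (1/2)*7**2 = -3/2 + (1/2)*49 = -3/2 + 49/2 = 23)
sqrt(5*165 + T(R)) = sqrt(5*165 + 23) = sqrt(825 + 23) = sqrt(848) = 4*sqrt(53)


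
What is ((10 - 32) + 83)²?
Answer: 3721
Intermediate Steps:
((10 - 32) + 83)² = (-22 + 83)² = 61² = 3721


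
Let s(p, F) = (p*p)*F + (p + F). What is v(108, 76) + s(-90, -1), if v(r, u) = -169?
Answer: -8360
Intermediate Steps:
s(p, F) = F + p + F*p² (s(p, F) = p²*F + (F + p) = F*p² + (F + p) = F + p + F*p²)
v(108, 76) + s(-90, -1) = -169 + (-1 - 90 - 1*(-90)²) = -169 + (-1 - 90 - 1*8100) = -169 + (-1 - 90 - 8100) = -169 - 8191 = -8360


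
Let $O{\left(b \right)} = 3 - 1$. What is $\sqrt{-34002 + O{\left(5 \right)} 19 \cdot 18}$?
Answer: $3 i \sqrt{3702} \approx 182.53 i$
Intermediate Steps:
$O{\left(b \right)} = 2$ ($O{\left(b \right)} = 3 - 1 = 2$)
$\sqrt{-34002 + O{\left(5 \right)} 19 \cdot 18} = \sqrt{-34002 + 2 \cdot 19 \cdot 18} = \sqrt{-34002 + 38 \cdot 18} = \sqrt{-34002 + 684} = \sqrt{-33318} = 3 i \sqrt{3702}$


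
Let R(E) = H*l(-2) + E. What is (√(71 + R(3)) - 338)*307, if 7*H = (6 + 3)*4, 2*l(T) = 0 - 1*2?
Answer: -103766 + 307*√3374/7 ≈ -1.0122e+5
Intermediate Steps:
l(T) = -1 (l(T) = (0 - 1*2)/2 = (0 - 2)/2 = (½)*(-2) = -1)
H = 36/7 (H = ((6 + 3)*4)/7 = (9*4)/7 = (⅐)*36 = 36/7 ≈ 5.1429)
R(E) = -36/7 + E (R(E) = (36/7)*(-1) + E = -36/7 + E)
(√(71 + R(3)) - 338)*307 = (√(71 + (-36/7 + 3)) - 338)*307 = (√(71 - 15/7) - 338)*307 = (√(482/7) - 338)*307 = (√3374/7 - 338)*307 = (-338 + √3374/7)*307 = -103766 + 307*√3374/7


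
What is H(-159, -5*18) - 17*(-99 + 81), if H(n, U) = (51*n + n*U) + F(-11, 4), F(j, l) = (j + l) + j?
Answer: 6489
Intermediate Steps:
F(j, l) = l + 2*j
H(n, U) = -18 + 51*n + U*n (H(n, U) = (51*n + n*U) + (4 + 2*(-11)) = (51*n + U*n) + (4 - 22) = (51*n + U*n) - 18 = -18 + 51*n + U*n)
H(-159, -5*18) - 17*(-99 + 81) = (-18 + 51*(-159) - 5*18*(-159)) - 17*(-99 + 81) = (-18 - 8109 - 90*(-159)) - 17*(-18) = (-18 - 8109 + 14310) - 1*(-306) = 6183 + 306 = 6489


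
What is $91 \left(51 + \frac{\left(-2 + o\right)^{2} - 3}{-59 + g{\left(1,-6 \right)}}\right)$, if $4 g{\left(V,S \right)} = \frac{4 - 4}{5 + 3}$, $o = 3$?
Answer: $\frac{274001}{59} \approx 4644.1$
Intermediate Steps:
$g{\left(V,S \right)} = 0$ ($g{\left(V,S \right)} = \frac{\left(4 - 4\right) \frac{1}{5 + 3}}{4} = \frac{0 \cdot \frac{1}{8}}{4} = \frac{1}{4} \cdot 0 = 0$)
$91 \left(51 + \frac{\left(-2 + o\right)^{2} - 3}{-59 + g{\left(1,-6 \right)}}\right) = 91 \left(51 + \frac{\left(-2 + 3\right)^{2} - 3}{-59 + 0}\right) = 91 \left(51 + \frac{1^{2} - 3}{-59}\right) = 91 \left(51 + \left(1 - 3\right) \left(- \frac{1}{59}\right)\right) = 91 \left(51 - - \frac{2}{59}\right) = 91 \left(51 + \frac{2}{59}\right) = 91 \cdot \frac{3011}{59} = \frac{274001}{59}$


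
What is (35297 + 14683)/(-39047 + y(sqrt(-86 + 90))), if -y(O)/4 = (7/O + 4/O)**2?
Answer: -245/192 ≈ -1.2760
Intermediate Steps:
y(O) = -484/O**2 (y(O) = -4*(7/O + 4/O)**2 = -4*121/O**2 = -484/O**2)
(35297 + 14683)/(-39047 + y(sqrt(-86 + 90))) = (35297 + 14683)/(-39047 - 484/(-86 + 90)) = 49980/(-39047 - 484/(sqrt(4))**2) = 49980/(-39047 - 484/2**2) = 49980/(-39047 - 484*1/4) = 49980/(-39047 - 121) = 49980/(-39168) = 49980*(-1/39168) = -245/192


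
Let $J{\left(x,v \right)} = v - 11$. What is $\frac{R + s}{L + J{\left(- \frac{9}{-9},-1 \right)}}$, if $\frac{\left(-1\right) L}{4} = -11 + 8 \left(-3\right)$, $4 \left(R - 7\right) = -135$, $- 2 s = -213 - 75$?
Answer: $\frac{469}{512} \approx 0.91602$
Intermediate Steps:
$s = 144$ ($s = - \frac{-213 - 75}{2} = \left(- \frac{1}{2}\right) \left(-288\right) = 144$)
$R = - \frac{107}{4}$ ($R = 7 + \frac{1}{4} \left(-135\right) = 7 - \frac{135}{4} = - \frac{107}{4} \approx -26.75$)
$L = 140$ ($L = - 4 \left(-11 + 8 \left(-3\right)\right) = - 4 \left(-11 - 24\right) = \left(-4\right) \left(-35\right) = 140$)
$J{\left(x,v \right)} = -11 + v$ ($J{\left(x,v \right)} = v - 11 = -11 + v$)
$\frac{R + s}{L + J{\left(- \frac{9}{-9},-1 \right)}} = \frac{- \frac{107}{4} + 144}{140 - 12} = \frac{469}{4 \left(140 - 12\right)} = \frac{469}{4 \cdot 128} = \frac{469}{4} \cdot \frac{1}{128} = \frac{469}{512}$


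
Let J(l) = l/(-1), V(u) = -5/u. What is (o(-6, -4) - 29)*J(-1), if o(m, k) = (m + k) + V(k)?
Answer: -151/4 ≈ -37.750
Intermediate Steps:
o(m, k) = k + m - 5/k (o(m, k) = (m + k) - 5/k = (k + m) - 5/k = k + m - 5/k)
J(l) = -l (J(l) = l*(-1) = -l)
(o(-6, -4) - 29)*J(-1) = ((-4 - 6 - 5/(-4)) - 29)*(-1*(-1)) = ((-4 - 6 - 5*(-¼)) - 29)*1 = ((-4 - 6 + 5/4) - 29)*1 = (-35/4 - 29)*1 = -151/4*1 = -151/4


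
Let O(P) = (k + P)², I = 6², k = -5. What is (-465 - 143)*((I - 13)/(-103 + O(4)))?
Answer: 6992/51 ≈ 137.10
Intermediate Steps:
I = 36
O(P) = (-5 + P)²
(-465 - 143)*((I - 13)/(-103 + O(4))) = (-465 - 143)*((36 - 13)/(-103 + (-5 + 4)²)) = -13984/(-103 + (-1)²) = -13984/(-103 + 1) = -13984/(-102) = -13984*(-1)/102 = -608*(-23/102) = 6992/51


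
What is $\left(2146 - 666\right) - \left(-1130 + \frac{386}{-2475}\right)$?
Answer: $\frac{6460136}{2475} \approx 2610.2$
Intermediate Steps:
$\left(2146 - 666\right) - \left(-1130 + \frac{386}{-2475}\right) = \left(2146 - 666\right) + \left(\left(-386\right) \left(- \frac{1}{2475}\right) + 1130\right) = 1480 + \left(\frac{386}{2475} + 1130\right) = 1480 + \frac{2797136}{2475} = \frac{6460136}{2475}$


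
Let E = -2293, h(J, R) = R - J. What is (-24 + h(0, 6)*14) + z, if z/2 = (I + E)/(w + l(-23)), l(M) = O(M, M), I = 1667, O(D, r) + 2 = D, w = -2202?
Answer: 134872/2227 ≈ 60.562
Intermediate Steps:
O(D, r) = -2 + D
l(M) = -2 + M
z = 1252/2227 (z = 2*((1667 - 2293)/(-2202 + (-2 - 23))) = 2*(-626/(-2202 - 25)) = 2*(-626/(-2227)) = 2*(-626*(-1/2227)) = 2*(626/2227) = 1252/2227 ≈ 0.56219)
(-24 + h(0, 6)*14) + z = (-24 + (6 - 1*0)*14) + 1252/2227 = (-24 + (6 + 0)*14) + 1252/2227 = (-24 + 6*14) + 1252/2227 = (-24 + 84) + 1252/2227 = 60 + 1252/2227 = 134872/2227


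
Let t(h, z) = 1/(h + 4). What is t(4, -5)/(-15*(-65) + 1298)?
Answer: 1/18184 ≈ 5.4993e-5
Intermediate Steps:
t(h, z) = 1/(4 + h)
t(4, -5)/(-15*(-65) + 1298) = 1/((4 + 4)*(-15*(-65) + 1298)) = 1/(8*(975 + 1298)) = (⅛)/2273 = (⅛)*(1/2273) = 1/18184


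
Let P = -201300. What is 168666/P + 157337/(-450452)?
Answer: -8970656261/7556332300 ≈ -1.1872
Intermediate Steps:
168666/P + 157337/(-450452) = 168666/(-201300) + 157337/(-450452) = 168666*(-1/201300) + 157337*(-1/450452) = -28111/33550 - 157337/450452 = -8970656261/7556332300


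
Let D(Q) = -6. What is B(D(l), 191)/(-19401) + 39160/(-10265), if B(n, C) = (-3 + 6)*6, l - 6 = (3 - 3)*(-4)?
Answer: -50661862/13276751 ≈ -3.8158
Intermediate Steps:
l = 6 (l = 6 + (3 - 3)*(-4) = 6 + 0*(-4) = 6 + 0 = 6)
B(n, C) = 18 (B(n, C) = 3*6 = 18)
B(D(l), 191)/(-19401) + 39160/(-10265) = 18/(-19401) + 39160/(-10265) = 18*(-1/19401) + 39160*(-1/10265) = -6/6467 - 7832/2053 = -50661862/13276751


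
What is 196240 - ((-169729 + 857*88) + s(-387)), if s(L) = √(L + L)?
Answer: 290553 - 3*I*√86 ≈ 2.9055e+5 - 27.821*I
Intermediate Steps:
s(L) = √2*√L (s(L) = √(2*L) = √2*√L)
196240 - ((-169729 + 857*88) + s(-387)) = 196240 - ((-169729 + 857*88) + √2*√(-387)) = 196240 - ((-169729 + 75416) + √2*(3*I*√43)) = 196240 - (-94313 + 3*I*√86) = 196240 + (94313 - 3*I*√86) = 290553 - 3*I*√86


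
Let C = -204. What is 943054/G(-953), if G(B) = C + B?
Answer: -943054/1157 ≈ -815.09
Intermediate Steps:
G(B) = -204 + B
943054/G(-953) = 943054/(-204 - 953) = 943054/(-1157) = 943054*(-1/1157) = -943054/1157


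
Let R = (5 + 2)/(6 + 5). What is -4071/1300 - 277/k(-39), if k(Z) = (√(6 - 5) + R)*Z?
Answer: 42433/35100 ≈ 1.2089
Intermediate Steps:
R = 7/11 ≈ 0.63636
k(Z) = 18*Z/11 (k(Z) = (√(6 - 5) + 7/11)*Z = (√1 + 7/11)*Z = (1 + 7/11)*Z = 18*Z/11)
-4071/1300 - 277/k(-39) = -4071/1300 - 277/((18/11)*(-39)) = -4071*1/1300 - 277/(-702/11) = -4071/1300 - 277*(-11/702) = -4071/1300 + 3047/702 = 42433/35100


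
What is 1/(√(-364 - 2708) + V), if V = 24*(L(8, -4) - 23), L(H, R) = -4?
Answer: -27/17624 - I*√3/13218 ≈ -0.001532 - 0.00013104*I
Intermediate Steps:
V = -648 (V = 24*(-4 - 23) = 24*(-27) = -648)
1/(√(-364 - 2708) + V) = 1/(√(-364 - 2708) - 648) = 1/(√(-3072) - 648) = 1/(32*I*√3 - 648) = 1/(-648 + 32*I*√3)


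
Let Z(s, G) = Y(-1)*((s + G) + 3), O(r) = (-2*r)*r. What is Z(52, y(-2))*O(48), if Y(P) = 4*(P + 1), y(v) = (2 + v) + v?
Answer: 0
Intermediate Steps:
O(r) = -2*r²
y(v) = 2 + 2*v
Y(P) = 4 + 4*P (Y(P) = 4*(1 + P) = 4 + 4*P)
Z(s, G) = 0 (Z(s, G) = (4 + 4*(-1))*((s + G) + 3) = (4 - 4)*((G + s) + 3) = 0*(3 + G + s) = 0)
Z(52, y(-2))*O(48) = 0*(-2*48²) = 0*(-2*2304) = 0*(-4608) = 0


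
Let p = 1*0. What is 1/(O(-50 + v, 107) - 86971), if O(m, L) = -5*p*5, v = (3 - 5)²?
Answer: -1/86971 ≈ -1.1498e-5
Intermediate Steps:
v = 4 (v = (-2)² = 4)
p = 0
O(m, L) = 0 (O(m, L) = -5*0*5 = 0*5 = 0)
1/(O(-50 + v, 107) - 86971) = 1/(0 - 86971) = 1/(-86971) = -1/86971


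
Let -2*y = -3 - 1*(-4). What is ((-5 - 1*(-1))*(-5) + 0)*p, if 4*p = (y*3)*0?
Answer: 0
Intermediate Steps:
y = -½ (y = -(-3 - 1*(-4))/2 = -(-3 + 4)/2 = -½*1 = -½ ≈ -0.50000)
p = 0 (p = (-½*3*0)/4 = (-3/2*0)/4 = (¼)*0 = 0)
((-5 - 1*(-1))*(-5) + 0)*p = ((-5 - 1*(-1))*(-5) + 0)*0 = ((-5 + 1)*(-5) + 0)*0 = (-4*(-5) + 0)*0 = (20 + 0)*0 = 20*0 = 0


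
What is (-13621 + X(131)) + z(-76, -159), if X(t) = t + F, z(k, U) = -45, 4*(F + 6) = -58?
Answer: -27111/2 ≈ -13556.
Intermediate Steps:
F = -41/2 (F = -6 + (1/4)*(-58) = -6 - 29/2 = -41/2 ≈ -20.500)
X(t) = -41/2 + t (X(t) = t - 41/2 = -41/2 + t)
(-13621 + X(131)) + z(-76, -159) = (-13621 + (-41/2 + 131)) - 45 = (-13621 + 221/2) - 45 = -27021/2 - 45 = -27111/2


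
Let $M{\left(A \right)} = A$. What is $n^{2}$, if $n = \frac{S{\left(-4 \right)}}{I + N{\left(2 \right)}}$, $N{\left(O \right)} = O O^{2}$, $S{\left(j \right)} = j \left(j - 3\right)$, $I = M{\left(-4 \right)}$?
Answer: $49$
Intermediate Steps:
$I = -4$
$S{\left(j \right)} = j \left(-3 + j\right)$
$N{\left(O \right)} = O^{3}$
$n = 7$ ($n = \frac{\left(-4\right) \left(-3 - 4\right)}{-4 + 2^{3}} = \frac{\left(-4\right) \left(-7\right)}{-4 + 8} = \frac{1}{4} \cdot 28 = 7$)
$n^{2} = 7^{2} = 49$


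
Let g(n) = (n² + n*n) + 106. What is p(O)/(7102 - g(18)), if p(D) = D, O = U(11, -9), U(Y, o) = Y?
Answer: 11/6348 ≈ 0.0017328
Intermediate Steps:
O = 11
g(n) = 106 + 2*n² (g(n) = (n² + n²) + 106 = 2*n² + 106 = 106 + 2*n²)
p(O)/(7102 - g(18)) = 11/(7102 - (106 + 2*18²)) = 11/(7102 - (106 + 2*324)) = 11/(7102 - (106 + 648)) = 11/(7102 - 1*754) = 11/(7102 - 754) = 11/6348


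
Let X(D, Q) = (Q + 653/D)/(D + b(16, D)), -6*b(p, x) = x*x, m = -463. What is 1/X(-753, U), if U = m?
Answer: 143453277/698584 ≈ 205.35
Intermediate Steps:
U = -463
b(p, x) = -x**2/6 (b(p, x) = -x*x/6 = -x**2/6)
X(D, Q) = (Q + 653/D)/(D - D**2/6)
1/X(-753, U) = 1/(6*(-653 - 1*(-753)*(-463))/((-753)**2*(-6 - 753))) = 1/(6*(1/567009)*(-653 - 348639)/(-759)) = 1/(6*(1/567009)*(-1/759)*(-349292)) = 1/(698584/143453277) = 143453277/698584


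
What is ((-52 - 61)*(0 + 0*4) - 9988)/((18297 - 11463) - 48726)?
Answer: 2497/10473 ≈ 0.23842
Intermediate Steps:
((-52 - 61)*(0 + 0*4) - 9988)/((18297 - 11463) - 48726) = (-113*(0 + 0) - 9988)/(6834 - 48726) = (-113*0 - 9988)/(-41892) = (0 - 9988)*(-1/41892) = -9988*(-1/41892) = 2497/10473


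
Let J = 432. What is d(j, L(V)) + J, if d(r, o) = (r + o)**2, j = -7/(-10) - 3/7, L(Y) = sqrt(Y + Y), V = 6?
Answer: 2175961/4900 + 38*sqrt(3)/35 ≈ 445.95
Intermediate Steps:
L(Y) = sqrt(2)*sqrt(Y) (L(Y) = sqrt(2*Y) = sqrt(2)*sqrt(Y))
j = 19/70 (j = -7*(-1/10) - 3*1/7 = 7/10 - 3/7 = 19/70 ≈ 0.27143)
d(r, o) = (o + r)**2
d(j, L(V)) + J = (sqrt(2)*sqrt(6) + 19/70)**2 + 432 = (2*sqrt(3) + 19/70)**2 + 432 = (19/70 + 2*sqrt(3))**2 + 432 = 432 + (19/70 + 2*sqrt(3))**2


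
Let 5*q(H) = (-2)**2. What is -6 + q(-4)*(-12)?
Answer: -78/5 ≈ -15.600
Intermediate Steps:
q(H) = 4/5 (q(H) = (1/5)*(-2)**2 = (1/5)*4 = 4/5)
-6 + q(-4)*(-12) = -6 + (4/5)*(-12) = -6 - 48/5 = -78/5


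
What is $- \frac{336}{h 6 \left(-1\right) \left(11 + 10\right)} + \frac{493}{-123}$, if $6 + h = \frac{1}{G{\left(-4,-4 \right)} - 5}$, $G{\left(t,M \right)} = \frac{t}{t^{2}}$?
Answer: $- \frac{35489}{7995} \approx -4.4389$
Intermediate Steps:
$G{\left(t,M \right)} = \frac{1}{t}$ ($G{\left(t,M \right)} = \frac{t}{t^{2}} = \frac{1}{t}$)
$h = - \frac{130}{21}$ ($h = -6 + \frac{1}{\frac{1}{-4} - 5} = -6 + \frac{1}{- \frac{1}{4} - 5} = -6 + \frac{1}{- \frac{21}{4}} = -6 - \frac{4}{21} = - \frac{130}{21} \approx -6.1905$)
$- \frac{336}{h 6 \left(-1\right) \left(11 + 10\right)} + \frac{493}{-123} = - \frac{336}{\left(- \frac{130}{21}\right) 6 \left(-1\right) \left(11 + 10\right)} + \frac{493}{-123} = - \frac{336}{\left(- \frac{260}{7}\right) \left(-1\right) 21} + 493 \left(- \frac{1}{123}\right) = - \frac{336}{\frac{260}{7} \cdot 21} - \frac{493}{123} = - \frac{336}{780} - \frac{493}{123} = \left(-336\right) \frac{1}{780} - \frac{493}{123} = - \frac{28}{65} - \frac{493}{123} = - \frac{35489}{7995}$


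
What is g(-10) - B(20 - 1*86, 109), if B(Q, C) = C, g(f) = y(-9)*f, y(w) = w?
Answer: -19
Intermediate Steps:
g(f) = -9*f
g(-10) - B(20 - 1*86, 109) = -9*(-10) - 1*109 = 90 - 109 = -19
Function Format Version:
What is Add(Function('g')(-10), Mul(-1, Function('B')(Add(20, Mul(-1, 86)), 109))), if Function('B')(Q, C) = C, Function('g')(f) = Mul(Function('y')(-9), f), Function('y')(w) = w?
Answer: -19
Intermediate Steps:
Function('g')(f) = Mul(-9, f)
Add(Function('g')(-10), Mul(-1, Function('B')(Add(20, Mul(-1, 86)), 109))) = Add(Mul(-9, -10), Mul(-1, 109)) = Add(90, -109) = -19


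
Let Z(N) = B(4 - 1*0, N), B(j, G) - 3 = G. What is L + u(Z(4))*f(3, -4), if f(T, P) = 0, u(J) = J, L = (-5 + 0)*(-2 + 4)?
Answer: -10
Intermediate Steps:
B(j, G) = 3 + G
Z(N) = 3 + N
L = -10 (L = -5*2 = -10)
L + u(Z(4))*f(3, -4) = -10 + (3 + 4)*0 = -10 + 7*0 = -10 + 0 = -10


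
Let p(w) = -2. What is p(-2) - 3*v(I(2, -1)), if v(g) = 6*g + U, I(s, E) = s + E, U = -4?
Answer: -8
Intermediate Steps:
I(s, E) = E + s
v(g) = -4 + 6*g (v(g) = 6*g - 4 = -4 + 6*g)
p(-2) - 3*v(I(2, -1)) = -2 - 3*(-4 + 6*(-1 + 2)) = -2 - 3*(-4 + 6*1) = -2 - 3*(-4 + 6) = -2 - 3*2 = -2 - 6 = -8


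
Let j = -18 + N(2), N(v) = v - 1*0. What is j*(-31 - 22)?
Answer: 848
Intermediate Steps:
N(v) = v (N(v) = v + 0 = v)
j = -16 (j = -18 + 2 = -16)
j*(-31 - 22) = -16*(-31 - 22) = -16*(-53) = 848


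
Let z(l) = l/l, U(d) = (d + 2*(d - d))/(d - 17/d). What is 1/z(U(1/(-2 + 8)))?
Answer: 1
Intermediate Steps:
U(d) = d/(d - 17/d) (U(d) = (d + 2*0)/(d - 17/d) = (d + 0)/(d - 17/d) = d/(d - 17/d))
z(l) = 1
1/z(U(1/(-2 + 8))) = 1/1 = 1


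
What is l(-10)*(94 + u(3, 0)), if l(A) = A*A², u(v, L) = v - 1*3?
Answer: -94000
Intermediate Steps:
u(v, L) = -3 + v (u(v, L) = v - 3 = -3 + v)
l(A) = A³
l(-10)*(94 + u(3, 0)) = (-10)³*(94 + (-3 + 3)) = -1000*(94 + 0) = -1000*94 = -94000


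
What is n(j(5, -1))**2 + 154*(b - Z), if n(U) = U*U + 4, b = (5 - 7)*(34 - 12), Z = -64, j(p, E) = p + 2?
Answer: 5889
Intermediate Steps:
j(p, E) = 2 + p
b = -44 (b = -2*22 = -44)
n(U) = 4 + U**2 (n(U) = U**2 + 4 = 4 + U**2)
n(j(5, -1))**2 + 154*(b - Z) = (4 + (2 + 5)**2)**2 + 154*(-44 - 1*(-64)) = (4 + 7**2)**2 + 154*(-44 + 64) = (4 + 49)**2 + 154*20 = 53**2 + 3080 = 2809 + 3080 = 5889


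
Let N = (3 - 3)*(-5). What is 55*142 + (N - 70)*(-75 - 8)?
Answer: 13620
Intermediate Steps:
N = 0 (N = 0*(-5) = 0)
55*142 + (N - 70)*(-75 - 8) = 55*142 + (0 - 70)*(-75 - 8) = 7810 - 70*(-83) = 7810 + 5810 = 13620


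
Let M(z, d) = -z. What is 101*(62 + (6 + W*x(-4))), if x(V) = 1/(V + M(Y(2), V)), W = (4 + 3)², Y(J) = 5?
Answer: 56863/9 ≈ 6318.1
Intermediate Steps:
W = 49 (W = 7² = 49)
x(V) = 1/(-5 + V) (x(V) = 1/(V - 1*5) = 1/(V - 5) = 1/(-5 + V))
101*(62 + (6 + W*x(-4))) = 101*(62 + (6 + 49/(-5 - 4))) = 101*(62 + (6 + 49/(-9))) = 101*(62 + (6 + 49*(-⅑))) = 101*(62 + (6 - 49/9)) = 101*(62 + 5/9) = 101*(563/9) = 56863/9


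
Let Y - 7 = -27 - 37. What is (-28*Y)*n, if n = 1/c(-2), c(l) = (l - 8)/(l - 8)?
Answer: 1596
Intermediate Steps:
Y = -57 (Y = 7 + (-27 - 37) = 7 - 64 = -57)
c(l) = 1 (c(l) = (-8 + l)/(-8 + l) = 1)
n = 1 (n = 1/1 = 1)
(-28*Y)*n = -28*(-57)*1 = 1596*1 = 1596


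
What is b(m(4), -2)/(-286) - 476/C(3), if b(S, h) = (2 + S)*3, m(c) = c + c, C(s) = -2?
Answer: 34019/143 ≈ 237.90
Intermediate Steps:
m(c) = 2*c
b(S, h) = 6 + 3*S
b(m(4), -2)/(-286) - 476/C(3) = (6 + 3*(2*4))/(-286) - 476/(-2) = (6 + 3*8)*(-1/286) - 476*(-½) = (6 + 24)*(-1/286) + 238 = 30*(-1/286) + 238 = -15/143 + 238 = 34019/143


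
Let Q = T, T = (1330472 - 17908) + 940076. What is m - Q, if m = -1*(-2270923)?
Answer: 18283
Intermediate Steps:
m = 2270923
T = 2252640 (T = 1312564 + 940076 = 2252640)
Q = 2252640
m - Q = 2270923 - 1*2252640 = 2270923 - 2252640 = 18283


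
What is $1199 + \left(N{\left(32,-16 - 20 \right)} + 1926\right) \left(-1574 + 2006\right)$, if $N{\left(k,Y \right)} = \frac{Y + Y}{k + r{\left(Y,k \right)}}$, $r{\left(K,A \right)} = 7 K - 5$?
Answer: $\frac{20834231}{25} \approx 8.3337 \cdot 10^{5}$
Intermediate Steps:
$r{\left(K,A \right)} = -5 + 7 K$
$N{\left(k,Y \right)} = \frac{2 Y}{-5 + k + 7 Y}$ ($N{\left(k,Y \right)} = \frac{Y + Y}{k + \left(-5 + 7 Y\right)} = \frac{2 Y}{-5 + k + 7 Y}$)
$1199 + \left(N{\left(32,-16 - 20 \right)} + 1926\right) \left(-1574 + 2006\right) = 1199 + \left(\frac{2 \left(-16 - 20\right)}{-5 + 32 + 7 \left(-16 - 20\right)} + 1926\right) \left(-1574 + 2006\right) = 1199 + \left(2 \left(-36\right) \frac{1}{-5 + 32 + 7 \left(-36\right)} + 1926\right) 432 = 1199 + \left(2 \left(-36\right) \frac{1}{-5 + 32 - 252} + 1926\right) 432 = 1199 + \left(2 \left(-36\right) \frac{1}{-225} + 1926\right) 432 = 1199 + \left(2 \left(-36\right) \left(- \frac{1}{225}\right) + 1926\right) 432 = 1199 + \left(\frac{8}{25} + 1926\right) 432 = 1199 + \frac{48158}{25} \cdot 432 = 1199 + \frac{20804256}{25} = \frac{20834231}{25}$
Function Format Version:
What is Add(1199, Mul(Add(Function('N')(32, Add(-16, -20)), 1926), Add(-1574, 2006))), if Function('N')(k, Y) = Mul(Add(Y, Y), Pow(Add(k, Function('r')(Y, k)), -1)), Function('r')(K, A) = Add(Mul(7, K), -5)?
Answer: Rational(20834231, 25) ≈ 8.3337e+5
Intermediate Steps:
Function('r')(K, A) = Add(-5, Mul(7, K))
Function('N')(k, Y) = Mul(2, Y, Pow(Add(-5, k, Mul(7, Y)), -1)) (Function('N')(k, Y) = Mul(Add(Y, Y), Pow(Add(k, Add(-5, Mul(7, Y))), -1)) = Mul(Mul(2, Y), Pow(Add(-5, k, Mul(7, Y)), -1)) = Mul(2, Y, Pow(Add(-5, k, Mul(7, Y)), -1)))
Add(1199, Mul(Add(Function('N')(32, Add(-16, -20)), 1926), Add(-1574, 2006))) = Add(1199, Mul(Add(Mul(2, Add(-16, -20), Pow(Add(-5, 32, Mul(7, Add(-16, -20))), -1)), 1926), Add(-1574, 2006))) = Add(1199, Mul(Add(Mul(2, -36, Pow(Add(-5, 32, Mul(7, -36)), -1)), 1926), 432)) = Add(1199, Mul(Add(Mul(2, -36, Pow(Add(-5, 32, -252), -1)), 1926), 432)) = Add(1199, Mul(Add(Mul(2, -36, Pow(-225, -1)), 1926), 432)) = Add(1199, Mul(Add(Mul(2, -36, Rational(-1, 225)), 1926), 432)) = Add(1199, Mul(Add(Rational(8, 25), 1926), 432)) = Add(1199, Mul(Rational(48158, 25), 432)) = Add(1199, Rational(20804256, 25)) = Rational(20834231, 25)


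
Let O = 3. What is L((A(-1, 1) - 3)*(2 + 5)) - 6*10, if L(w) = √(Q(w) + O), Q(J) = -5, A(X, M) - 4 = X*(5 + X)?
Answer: -60 + I*√2 ≈ -60.0 + 1.4142*I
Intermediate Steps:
A(X, M) = 4 + X*(5 + X)
L(w) = I*√2 (L(w) = √(-5 + 3) = √(-2) = I*√2)
L((A(-1, 1) - 3)*(2 + 5)) - 6*10 = I*√2 - 6*10 = I*√2 - 60 = -60 + I*√2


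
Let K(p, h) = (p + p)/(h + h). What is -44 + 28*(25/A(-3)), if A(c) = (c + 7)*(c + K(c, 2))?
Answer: -746/9 ≈ -82.889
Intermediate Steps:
K(p, h) = p/h (K(p, h) = (2*p)/((2*h)) = (2*p)*(1/(2*h)) = p/h)
A(c) = 3*c*(7 + c)/2 (A(c) = (c + 7)*(c + c/2) = (7 + c)*(c + c*(½)) = (7 + c)*(c + c/2) = (7 + c)*(3*c/2) = 3*c*(7 + c)/2)
-44 + 28*(25/A(-3)) = -44 + 28*(25/(((3/2)*(-3)*(7 - 3)))) = -44 + 28*(25/(((3/2)*(-3)*4))) = -44 + 28*(25/(-18)) = -44 + 28*(25*(-1/18)) = -44 + 28*(-25/18) = -44 - 350/9 = -746/9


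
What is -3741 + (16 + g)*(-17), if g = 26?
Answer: -4455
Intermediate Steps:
-3741 + (16 + g)*(-17) = -3741 + (16 + 26)*(-17) = -3741 + 42*(-17) = -3741 - 714 = -4455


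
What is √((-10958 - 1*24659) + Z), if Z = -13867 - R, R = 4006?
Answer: I*√53490 ≈ 231.28*I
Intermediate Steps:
Z = -17873 (Z = -13867 - 1*4006 = -13867 - 4006 = -17873)
√((-10958 - 1*24659) + Z) = √((-10958 - 1*24659) - 17873) = √((-10958 - 24659) - 17873) = √(-35617 - 17873) = √(-53490) = I*√53490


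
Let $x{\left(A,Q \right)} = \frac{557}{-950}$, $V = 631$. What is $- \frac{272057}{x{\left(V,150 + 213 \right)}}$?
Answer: $\frac{258454150}{557} \approx 4.6401 \cdot 10^{5}$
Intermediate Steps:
$x{\left(A,Q \right)} = - \frac{557}{950}$ ($x{\left(A,Q \right)} = 557 \left(- \frac{1}{950}\right) = - \frac{557}{950}$)
$- \frac{272057}{x{\left(V,150 + 213 \right)}} = - \frac{272057}{- \frac{557}{950}} = \left(-272057\right) \left(- \frac{950}{557}\right) = \frac{258454150}{557}$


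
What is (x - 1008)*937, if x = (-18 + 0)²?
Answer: -640908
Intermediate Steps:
x = 324 (x = (-18)² = 324)
(x - 1008)*937 = (324 - 1008)*937 = -684*937 = -640908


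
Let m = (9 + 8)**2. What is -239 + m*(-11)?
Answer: -3418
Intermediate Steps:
m = 289 (m = 17**2 = 289)
-239 + m*(-11) = -239 + 289*(-11) = -239 - 3179 = -3418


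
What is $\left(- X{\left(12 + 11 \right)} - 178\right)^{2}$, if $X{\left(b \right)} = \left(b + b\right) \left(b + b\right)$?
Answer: $5262436$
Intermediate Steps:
$X{\left(b \right)} = 4 b^{2}$ ($X{\left(b \right)} = 2 b 2 b = 4 b^{2}$)
$\left(- X{\left(12 + 11 \right)} - 178\right)^{2} = \left(- 4 \left(12 + 11\right)^{2} - 178\right)^{2} = \left(- 4 \cdot 23^{2} - 178\right)^{2} = \left(- 4 \cdot 529 - 178\right)^{2} = \left(\left(-1\right) 2116 - 178\right)^{2} = \left(-2116 - 178\right)^{2} = \left(-2294\right)^{2} = 5262436$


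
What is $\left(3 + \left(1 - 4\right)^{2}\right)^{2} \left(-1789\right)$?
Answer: $-257616$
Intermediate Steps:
$\left(3 + \left(1 - 4\right)^{2}\right)^{2} \left(-1789\right) = \left(3 + \left(-3\right)^{2}\right)^{2} \left(-1789\right) = \left(3 + 9\right)^{2} \left(-1789\right) = 12^{2} \left(-1789\right) = 144 \left(-1789\right) = -257616$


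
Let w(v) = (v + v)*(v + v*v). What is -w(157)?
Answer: -7789084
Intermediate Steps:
w(v) = 2*v*(v + v**2) (w(v) = (2*v)*(v + v**2) = 2*v*(v + v**2))
-w(157) = -2*157**2*(1 + 157) = -2*24649*158 = -1*7789084 = -7789084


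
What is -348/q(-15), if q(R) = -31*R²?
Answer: 116/2325 ≈ 0.049892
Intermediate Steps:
-348/q(-15) = -348/((-31*(-15)²)) = -348/((-31*225)) = -348/(-6975) = -348*(-1/6975) = 116/2325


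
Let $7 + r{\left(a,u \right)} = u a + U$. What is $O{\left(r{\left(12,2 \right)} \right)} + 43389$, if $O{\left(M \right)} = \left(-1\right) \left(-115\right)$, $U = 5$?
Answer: $43504$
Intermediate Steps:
$r{\left(a,u \right)} = -2 + a u$ ($r{\left(a,u \right)} = -7 + \left(u a + 5\right) = -7 + \left(a u + 5\right) = -7 + \left(5 + a u\right) = -2 + a u$)
$O{\left(M \right)} = 115$
$O{\left(r{\left(12,2 \right)} \right)} + 43389 = 115 + 43389 = 43504$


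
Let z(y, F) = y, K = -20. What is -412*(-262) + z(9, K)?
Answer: 107953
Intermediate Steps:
-412*(-262) + z(9, K) = -412*(-262) + 9 = 107944 + 9 = 107953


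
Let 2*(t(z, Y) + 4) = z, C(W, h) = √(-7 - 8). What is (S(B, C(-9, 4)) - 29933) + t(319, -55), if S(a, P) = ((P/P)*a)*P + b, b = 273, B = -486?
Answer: -59009/2 - 486*I*√15 ≈ -29505.0 - 1882.3*I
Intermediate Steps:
C(W, h) = I*√15 (C(W, h) = √(-15) = I*√15)
t(z, Y) = -4 + z/2
S(a, P) = 273 + P*a (S(a, P) = ((P/P)*a)*P + 273 = (1*a)*P + 273 = a*P + 273 = P*a + 273 = 273 + P*a)
(S(B, C(-9, 4)) - 29933) + t(319, -55) = ((273 + (I*√15)*(-486)) - 29933) + (-4 + (½)*319) = ((273 - 486*I*√15) - 29933) + (-4 + 319/2) = (-29660 - 486*I*√15) + 311/2 = -59009/2 - 486*I*√15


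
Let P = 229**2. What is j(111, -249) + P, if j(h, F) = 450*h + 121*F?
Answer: 72262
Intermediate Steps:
j(h, F) = 121*F + 450*h
P = 52441
j(111, -249) + P = (121*(-249) + 450*111) + 52441 = (-30129 + 49950) + 52441 = 19821 + 52441 = 72262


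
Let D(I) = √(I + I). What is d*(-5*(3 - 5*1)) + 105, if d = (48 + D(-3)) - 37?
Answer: 215 + 10*I*√6 ≈ 215.0 + 24.495*I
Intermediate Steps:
D(I) = √2*√I (D(I) = √(2*I) = √2*√I)
d = 11 + I*√6 (d = (48 + √2*√(-3)) - 37 = (48 + √2*(I*√3)) - 37 = (48 + I*√6) - 37 = 11 + I*√6 ≈ 11.0 + 2.4495*I)
d*(-5*(3 - 5*1)) + 105 = (11 + I*√6)*(-5*(3 - 5*1)) + 105 = (11 + I*√6)*(-5*(3 - 5)) + 105 = (11 + I*√6)*(-5*(-2)) + 105 = (11 + I*√6)*10 + 105 = (110 + 10*I*√6) + 105 = 215 + 10*I*√6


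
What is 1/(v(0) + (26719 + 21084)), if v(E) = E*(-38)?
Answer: 1/47803 ≈ 2.0919e-5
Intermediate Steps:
v(E) = -38*E
1/(v(0) + (26719 + 21084)) = 1/(-38*0 + (26719 + 21084)) = 1/(0 + 47803) = 1/47803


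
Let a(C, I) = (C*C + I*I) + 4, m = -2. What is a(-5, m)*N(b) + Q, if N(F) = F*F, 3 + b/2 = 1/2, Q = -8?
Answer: 817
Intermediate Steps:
a(C, I) = 4 + C² + I² (a(C, I) = (C² + I²) + 4 = 4 + C² + I²)
b = -5 (b = -6 + 2*(1/2) = -6 + 2*(1*(½)) = -6 + 2*(½) = -6 + 1 = -5)
N(F) = F²
a(-5, m)*N(b) + Q = (4 + (-5)² + (-2)²)*(-5)² - 8 = (4 + 25 + 4)*25 - 8 = 33*25 - 8 = 825 - 8 = 817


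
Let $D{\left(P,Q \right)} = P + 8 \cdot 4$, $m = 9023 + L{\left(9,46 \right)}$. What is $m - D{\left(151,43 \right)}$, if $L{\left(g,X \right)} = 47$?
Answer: $8887$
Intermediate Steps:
$m = 9070$ ($m = 9023 + 47 = 9070$)
$D{\left(P,Q \right)} = 32 + P$ ($D{\left(P,Q \right)} = P + 32 = 32 + P$)
$m - D{\left(151,43 \right)} = 9070 - \left(32 + 151\right) = 9070 - 183 = 8887$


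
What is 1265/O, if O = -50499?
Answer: -1265/50499 ≈ -0.025050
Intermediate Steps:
1265/O = 1265/(-50499) = 1265*(-1/50499) = -1265/50499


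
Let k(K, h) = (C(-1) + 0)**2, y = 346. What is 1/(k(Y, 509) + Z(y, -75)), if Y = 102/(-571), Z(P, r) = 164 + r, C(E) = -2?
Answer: 1/93 ≈ 0.010753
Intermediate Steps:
Y = -102/571 (Y = 102*(-1/571) = -102/571 ≈ -0.17863)
k(K, h) = 4 (k(K, h) = (-2 + 0)**2 = (-2)**2 = 4)
1/(k(Y, 509) + Z(y, -75)) = 1/(4 + (164 - 75)) = 1/(4 + 89) = 1/93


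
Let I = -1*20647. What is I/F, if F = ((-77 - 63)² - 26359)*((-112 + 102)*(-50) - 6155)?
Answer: -20647/38222145 ≈ -0.00054018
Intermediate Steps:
I = -20647
F = 38222145 (F = ((-140)² - 26359)*(-10*(-50) - 6155) = (19600 - 26359)*(500 - 6155) = -6759*(-5655) = 38222145)
I/F = -20647/38222145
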